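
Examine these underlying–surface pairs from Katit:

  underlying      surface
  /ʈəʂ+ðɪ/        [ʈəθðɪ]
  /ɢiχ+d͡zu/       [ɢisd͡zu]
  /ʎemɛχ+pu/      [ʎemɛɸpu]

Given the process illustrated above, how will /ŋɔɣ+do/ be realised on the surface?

[ŋɔzdo]

The data show regressive place assimilation: /ʂ/ → [θ] before /ð/; /χ/ → [s] before /d͡z/; /χ/ → [ɸ] before /p/. In each pair only place changes, matching the following consonant, while manner and voice stay constant.
The rule targets /ɣ/ (voiced velar fricative), which sits before the trigger /d/ (alveolar).
Changing only its place to alveolar gives [z] — the voiced alveolar fricative.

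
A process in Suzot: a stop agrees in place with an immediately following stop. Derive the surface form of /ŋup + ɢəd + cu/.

[ŋuqɢəɟcu]

/p/ is a voiceless bilabial stop. The following trigger /ɢ/ is uvular, so /p/ must become uvular as well.
A voiceless uvular stop is [q], so the surface segment is [q].
At the second juncture, /d/ likewise becomes [ɟ] adjacent to /c/.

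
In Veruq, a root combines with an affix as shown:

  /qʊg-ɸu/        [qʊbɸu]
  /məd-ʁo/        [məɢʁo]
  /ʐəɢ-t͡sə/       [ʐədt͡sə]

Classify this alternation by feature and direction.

Underlying /g/ is realised as [b] next to /ɸ/; /ɸ/ itself does not change.
The change velar → bilabial matches the place of the following /ɸ/, identifying this as place assimilation.
Manner and voice are unchanged, so the assimilation is partial, not total.
The same holds elsewhere in the data: /d/ → [ɢ] before /ʁ/ (alveolar → uvular, matching uvular); /ɢ/ → [d] before /t͡s/ (uvular → alveolar, matching alveolar) — only place changes, and always toward the following segment.
The trigger is the following segment, so the direction is regressive (anticipatory).

regressive place assimilation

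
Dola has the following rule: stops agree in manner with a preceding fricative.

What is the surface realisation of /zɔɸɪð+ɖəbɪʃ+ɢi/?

[zɔɸɪðʐəbɪʃʁi]

The rule targets /ɖ/ (voiced retroflex stop), which sits after the trigger /ð/ (fricative).
A voiced retroflex fricative is [ʐ], so the surface segment is [ʐ].
The same rule applies at the second boundary: /ɢ/ → [ʁ] next to /ʃ/.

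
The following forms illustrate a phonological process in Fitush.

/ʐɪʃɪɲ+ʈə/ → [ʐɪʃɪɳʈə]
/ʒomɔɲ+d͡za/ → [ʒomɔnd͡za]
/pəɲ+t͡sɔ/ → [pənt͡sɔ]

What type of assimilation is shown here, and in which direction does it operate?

Comparing underlying and surface forms, /ɲ/ → [ɳ] is the alternation; the neighbouring /ʈ/ is constant.
The change palatal → retroflex matches the place of the following /ʈ/, identifying this as place assimilation.
Manner and voice are unchanged, so the assimilation is partial, not total.
Checking the remaining alternations: /ɲ/ → [n] before /d͡z/ (palatal → alveolar, matching alveolar); /ɲ/ → [n] before /t͡s/ (palatal → alveolar, matching alveolar) — only place changes, and always toward the following segment.
Since the segment that changes precedes the conditioning segment, the assimilation is regressive.

regressive place assimilation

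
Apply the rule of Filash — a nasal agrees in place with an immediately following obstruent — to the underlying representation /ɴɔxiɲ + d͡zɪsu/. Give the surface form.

/ɲ/ is a voiced palatal nasal. The following trigger /d͡z/ is alveolar, so /ɲ/ must become alveolar as well.
The voiced alveolar nasal is [n], so /ɲ/ → [n].

[ɴɔxind͡zɪsu]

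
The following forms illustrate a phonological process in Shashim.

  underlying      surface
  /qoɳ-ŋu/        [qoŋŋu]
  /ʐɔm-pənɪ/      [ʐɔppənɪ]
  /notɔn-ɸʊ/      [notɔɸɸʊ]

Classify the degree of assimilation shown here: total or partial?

The segment that alternates is /m/, which surfaces as [p] when adjacent to /p/.
The output [p] is identical to the trigger /p/ — every feature (place, manner, voicing) has been copied — so this is total assimilation.
The remaining alternations confirm this: /ɳ/ → [ŋ] before /ŋ/; /n/ → [ɸ] before /ɸ/ — in each case the output is a copy of the following consonant.

total assimilation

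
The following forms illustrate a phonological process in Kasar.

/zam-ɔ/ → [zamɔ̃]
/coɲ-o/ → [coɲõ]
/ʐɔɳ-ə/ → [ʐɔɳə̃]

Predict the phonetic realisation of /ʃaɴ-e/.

The data show progressive nasality assimilation (vowel nasalisation): /ɔ/ → [ɔ̃] after /m/; /o/ → [õ] after /ɲ/; /ə/ → [ə̃] after /ɳ/ — a vowel is nasalised by an immediately preceding nasal consonant.
/e/ sits next to the nasal /ɴ/ and is therefore nasalised to [ẽ].

[ʃaɴẽ]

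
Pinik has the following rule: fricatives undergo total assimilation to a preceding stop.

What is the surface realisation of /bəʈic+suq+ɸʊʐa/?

[bəʈiccuqqʊʐa]

/s/ is the segment targeted by the rule; it sits immediately after /c/, so it assimilates completely and surfaces as [c].
The same rule applies at the second boundary: /ɸ/ → [q] next to /q/.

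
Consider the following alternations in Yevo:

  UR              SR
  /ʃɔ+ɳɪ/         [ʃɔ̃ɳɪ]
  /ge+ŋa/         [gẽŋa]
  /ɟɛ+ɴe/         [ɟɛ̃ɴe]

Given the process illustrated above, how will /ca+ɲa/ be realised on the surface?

[cãɲa]

The data show regressive nasality assimilation (vowel nasalisation): /ɔ/ → [ɔ̃] before /ɳ/; /e/ → [ẽ] before /ŋ/; /ɛ/ → [ɛ̃] before /ɴ/ — a vowel is nasalised by an immediately following nasal consonant.
The vowel /a/ is adjacent to the following nasal /ɲ/, so it acquires [+nasal] and surfaces as [ã].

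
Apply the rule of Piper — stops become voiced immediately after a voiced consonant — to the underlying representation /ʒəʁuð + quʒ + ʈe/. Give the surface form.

[ʒəʁuðɢuʒɖe]

/q/ is a voiceless uvular stop. The preceding trigger /ð/ is voiced, so /q/ must become voiced as well.
Changing only its voicing to voiced gives [ɢ] — the voiced uvular stop.
At the second juncture, /ʈ/ likewise becomes [ɖ] adjacent to /ʒ/.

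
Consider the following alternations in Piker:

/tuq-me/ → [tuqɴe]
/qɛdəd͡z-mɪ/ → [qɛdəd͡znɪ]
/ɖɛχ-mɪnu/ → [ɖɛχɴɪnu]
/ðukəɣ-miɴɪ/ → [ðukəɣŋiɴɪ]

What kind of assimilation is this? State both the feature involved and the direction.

progressive place assimilation

Comparing underlying and surface forms, /m/ → [ɴ] is the alternation; the neighbouring /q/ is constant.
/m/ is bilabial while /q/ is uvular; the output [ɴ] is uvular, matching the trigger — so the feature that spreads is place.
Manner and voice are unchanged, so the assimilation is partial, not total.
Checking the remaining alternations: /m/ → [n] after /d͡z/ (bilabial → alveolar, matching alveolar); /m/ → [ɴ] after /χ/ (bilabial → uvular, matching uvular); /m/ → [ŋ] after /ɣ/ (bilabial → velar, matching velar) — only place changes, and always toward the preceding segment.
Since the segment that changes follows the conditioning segment, the assimilation is progressive.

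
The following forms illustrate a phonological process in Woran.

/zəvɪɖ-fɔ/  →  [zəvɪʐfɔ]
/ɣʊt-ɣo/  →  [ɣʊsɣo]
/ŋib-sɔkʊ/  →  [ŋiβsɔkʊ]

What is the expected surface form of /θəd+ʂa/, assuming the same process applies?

[θəzʂa]

The data show regressive manner assimilation: /ɖ/ → [ʐ] before /f/; /t/ → [s] before /ɣ/; /b/ → [β] before /s/. In each pair only manner changes, matching the following consonant, while place and voice stay constant.
/d/ is a voiced alveolar stop. The following trigger /ʂ/ is a fricative, so /d/ must become a fricative as well.
Changing only its manner to fricative gives [z] — the voiced alveolar fricative.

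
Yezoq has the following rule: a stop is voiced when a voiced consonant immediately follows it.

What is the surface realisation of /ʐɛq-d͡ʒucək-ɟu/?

[ʐɛɢd͡ʒucəgɟu]

/q/ is a voiceless uvular stop. The following trigger /d͡ʒ/ is voiced, so /q/ must become voiced as well.
The voiced uvular stop is [ɢ], so /q/ → [ɢ].
At the second juncture, /k/ likewise becomes [g] adjacent to /ɟ/.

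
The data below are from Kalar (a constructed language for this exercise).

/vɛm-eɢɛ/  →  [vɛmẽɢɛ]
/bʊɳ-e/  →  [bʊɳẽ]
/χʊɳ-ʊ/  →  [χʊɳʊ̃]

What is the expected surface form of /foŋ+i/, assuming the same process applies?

[foŋĩ]

The data show progressive nasality assimilation (vowel nasalisation): /e/ → [ẽ] after /m/; /e/ → [ẽ] after /ɳ/; /ʊ/ → [ʊ̃] after /ɳ/ — a vowel is nasalised by an immediately preceding nasal consonant.
The vowel /i/ is adjacent to the preceding nasal /ŋ/, so it acquires [+nasal] and surfaces as [ĩ].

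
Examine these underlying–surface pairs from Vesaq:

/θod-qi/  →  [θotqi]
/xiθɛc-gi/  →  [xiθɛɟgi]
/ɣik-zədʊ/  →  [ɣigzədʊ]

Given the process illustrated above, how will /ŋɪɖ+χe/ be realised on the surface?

The data show regressive voicing assimilation: /d/ → [t] before /q/; /c/ → [ɟ] before /g/; /k/ → [g] before /z/. In each pair only voicing changes, matching the following consonant, while place and manner stay constant.
The rule targets /ɖ/ (voiced retroflex stop), which sits before the trigger /χ/ (voiceless).
Changing only its voicing to voiceless gives [ʈ] — the voiceless retroflex stop.

[ŋɪʈχe]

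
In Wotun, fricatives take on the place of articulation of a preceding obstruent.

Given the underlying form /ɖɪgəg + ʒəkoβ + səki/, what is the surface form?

[ɖɪgəgɣəkoβɸəki]

The rule targets /ʒ/ (voiced postalveolar fricative), which sits after the trigger /g/ (velar).
The voiced velar fricative is [ɣ], so /ʒ/ → [ɣ].
At the second juncture, /s/ likewise becomes [ɸ] adjacent to /β/.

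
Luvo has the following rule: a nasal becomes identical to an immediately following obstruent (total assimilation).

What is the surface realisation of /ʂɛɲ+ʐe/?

/ɲ/ is the segment targeted by the rule; it sits immediately before /ʐ/, so it assimilates completely and surfaces as [ʐ].

[ʂɛʐʐe]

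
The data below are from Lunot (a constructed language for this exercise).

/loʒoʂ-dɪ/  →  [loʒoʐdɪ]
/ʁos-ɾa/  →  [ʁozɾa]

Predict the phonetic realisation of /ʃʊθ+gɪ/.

[ʃʊðgɪ]

The data show regressive voicing assimilation: /ʂ/ → [ʐ] before /d/; /s/ → [z] before /ɾ/. In each pair only voicing changes, matching the following consonant, while place and manner stay constant.
/θ/ is a voiceless dental fricative. The following trigger /g/ is voiced, so /θ/ must become voiced as well.
Changing only its voicing to voiced gives [ð] — the voiced dental fricative.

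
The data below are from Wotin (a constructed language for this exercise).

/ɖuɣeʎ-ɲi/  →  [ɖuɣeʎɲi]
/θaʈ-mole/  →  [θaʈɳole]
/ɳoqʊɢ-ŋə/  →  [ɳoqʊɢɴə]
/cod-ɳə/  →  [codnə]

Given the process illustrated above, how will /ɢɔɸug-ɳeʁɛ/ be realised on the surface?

[ɢɔɸugŋeʁɛ]

The data show progressive place assimilation: /m/ → [ɳ] after /ʈ/; /ŋ/ → [ɴ] after /ɢ/; /ɳ/ → [n] after /d/. In each pair only place changes, matching the preceding consonant, while manner and voice stay constant.
Nothing changes in [ɖuɣeʎɲi]: there the adjacent consonants already agree in place (/ɲ/ and /ʎ/ are both palatal), so this form is consistent with the same rule.
/ɳ/ is a voiced retroflex nasal. The preceding trigger /g/ is velar, so /ɳ/ must become velar as well.
Changing only its place to velar gives [ŋ] — the voiced velar nasal.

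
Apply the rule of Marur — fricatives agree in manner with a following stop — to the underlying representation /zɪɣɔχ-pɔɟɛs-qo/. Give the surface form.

[zɪɣɔqpɔɟɛtqo]

/χ/ is a voiceless uvular fricative. The following trigger /p/ is a stop, so /χ/ must become a stop as well.
The voiceless uvular stop is [q], so /χ/ → [q].
The same rule applies at the second boundary: /s/ → [t] next to /q/.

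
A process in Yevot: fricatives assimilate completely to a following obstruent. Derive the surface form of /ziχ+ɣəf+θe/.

[ziɣɣəθθe]

/χ/ is the segment targeted by the rule; it sits immediately before /ɣ/, so it assimilates completely and surfaces as [ɣ].
At the second juncture, /f/ likewise becomes [θ] adjacent to /θ/.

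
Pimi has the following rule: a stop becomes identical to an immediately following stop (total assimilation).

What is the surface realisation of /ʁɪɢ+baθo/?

[ʁɪbbaθo]

/ɢ/ is the segment targeted by the rule; it sits immediately before /b/, so it assimilates completely and surfaces as [b].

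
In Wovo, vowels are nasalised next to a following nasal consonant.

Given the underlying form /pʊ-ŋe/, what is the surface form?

[pʊ̃ŋe]

The vowel /ʊ/ is adjacent to the following nasal /ŋ/, so it acquires [+nasal] and surfaces as [ʊ̃].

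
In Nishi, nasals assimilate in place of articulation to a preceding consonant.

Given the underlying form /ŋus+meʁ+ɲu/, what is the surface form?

/m/ is a voiced bilabial nasal. The preceding trigger /s/ is alveolar, so /m/ must become alveolar as well.
Changing only its place to alveolar gives [n] — the voiced alveolar nasal.
The same rule applies at the second boundary: /ɲ/ → [ɴ] next to /ʁ/.

[ŋusneʁɴu]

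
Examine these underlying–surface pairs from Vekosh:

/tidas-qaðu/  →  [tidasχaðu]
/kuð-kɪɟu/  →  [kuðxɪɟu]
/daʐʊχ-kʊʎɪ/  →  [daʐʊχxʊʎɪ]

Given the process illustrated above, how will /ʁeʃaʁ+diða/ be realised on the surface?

[ʁeʃaʁziða]

The data show progressive manner assimilation: /q/ → [χ] after /s/; /k/ → [x] after /ð/; /k/ → [x] after /χ/. In each pair only manner changes, matching the preceding consonant, while place and voice stay constant.
/d/ is a voiced alveolar stop. The preceding trigger /ʁ/ is a fricative, so /d/ must become a fricative as well.
Changing only its manner to fricative gives [z] — the voiced alveolar fricative.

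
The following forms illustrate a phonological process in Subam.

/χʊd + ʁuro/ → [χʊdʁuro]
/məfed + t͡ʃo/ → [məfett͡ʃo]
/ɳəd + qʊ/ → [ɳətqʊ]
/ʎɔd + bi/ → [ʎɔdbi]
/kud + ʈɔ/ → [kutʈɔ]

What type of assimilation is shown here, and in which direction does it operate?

Underlying /d/ is realised as [t] next to /t͡ʃ/; /t͡ʃ/ itself does not change.
/d/ is voiced while /t͡ʃ/ is voiceless; the output [t] is voiceless, matching the trigger — so the feature that spreads is voicing.
Place and manner are unchanged, so the assimilation is partial, not total.
The other alternating forms pattern the same way: /d/ → [t] before /q/ (voiced → voiceless, matching voiceless); /d/ → [t] before /ʈ/ (voiced → voiceless, matching voiceless) — only voicing changes, and always toward the following segment.
Nothing changes in [χʊdʁuro], [ʎɔdbi]: there the adjacent consonants already agree in voicing (/d/ and /ʁ/ are both voiced; /d/ and /b/ are both voiced), so these forms are consistent with the same rule.
Since the segment that changes precedes the conditioning segment, the assimilation is regressive.

regressive voicing assimilation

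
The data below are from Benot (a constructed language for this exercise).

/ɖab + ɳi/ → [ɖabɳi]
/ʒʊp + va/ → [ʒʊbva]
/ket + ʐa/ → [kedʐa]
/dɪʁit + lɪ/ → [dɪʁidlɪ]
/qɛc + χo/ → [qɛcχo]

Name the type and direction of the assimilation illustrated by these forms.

regressive voicing assimilation

Underlying /p/ is realised as [b] next to /v/; /v/ itself does not change.
/p/ is voiceless while /v/ is voiced; the output [b] is voiced, matching the trigger — so the feature that spreads is voicing.
Place and manner are unchanged, so the assimilation is partial, not total.
The same holds elsewhere in the data: /t/ → [d] before /ʐ/ (voiceless → voiced, matching voiced); /t/ → [d] before /l/ (voiceless → voiced, matching voiced) — only voicing changes, and always toward the following segment.
No alternation appears in [ɖabɳi], [qɛcχo]: there the adjacent consonants already agree in voicing (/b/ and /ɳ/ are both voiced; /c/ and /χ/ are both voiceless), so these forms are consistent with the same rule.
Since the segment that changes precedes the conditioning segment, the assimilation is regressive.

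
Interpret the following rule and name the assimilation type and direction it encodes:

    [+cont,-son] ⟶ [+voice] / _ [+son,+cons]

regressive voicing assimilation

The target ([+cont,-son], fricatives) acquires [+voice] next to a sonorant consonant ([+son,+cons]) — it takes on the voicing of its neighbour, so the feature that spreads is voicing.
The conditioning segment sits to the right of the focus bar, meaning the trigger follows the segment that changes — regressive assimilation.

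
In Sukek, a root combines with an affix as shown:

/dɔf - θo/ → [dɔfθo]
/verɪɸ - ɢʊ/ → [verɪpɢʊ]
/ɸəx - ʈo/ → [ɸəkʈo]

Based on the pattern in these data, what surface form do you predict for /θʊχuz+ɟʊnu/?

[θʊχudɟʊnu]

The data show regressive manner assimilation: /ɸ/ → [p] before /ɢ/; /x/ → [k] before /ʈ/. In each pair only manner changes, matching the following consonant, while place and voice stay constant.
No alternation appears in [dɔfθo]: there the adjacent consonants already agree in manner (/f/ and /θ/ are both fricatives), so this form is consistent with the same rule.
The rule targets /z/ (voiced alveolar fricative), which sits before the trigger /ɟ/ (stop).
The voiced alveolar stop is [d], so /z/ → [d].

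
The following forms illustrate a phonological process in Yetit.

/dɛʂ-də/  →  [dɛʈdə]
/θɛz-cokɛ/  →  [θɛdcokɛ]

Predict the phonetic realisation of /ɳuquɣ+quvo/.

[ɳuqugquvo]

The data show regressive manner assimilation: /ʂ/ → [ʈ] before /d/; /z/ → [d] before /c/. In each pair only manner changes, matching the following consonant, while place and voice stay constant.
/ɣ/ is a voiced velar fricative. The following trigger /q/ is a stop, so /ɣ/ must become a stop as well.
A voiced velar stop is [g], so the surface segment is [g].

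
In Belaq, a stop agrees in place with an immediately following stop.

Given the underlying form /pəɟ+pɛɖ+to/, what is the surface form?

[pəbpɛdto]

/ɟ/ is a voiced palatal stop. The following trigger /p/ is bilabial, so /ɟ/ must become bilabial as well.
The voiced bilabial stop is [b], so /ɟ/ → [b].
The same rule applies at the second boundary: /ɖ/ → [d] next to /t/.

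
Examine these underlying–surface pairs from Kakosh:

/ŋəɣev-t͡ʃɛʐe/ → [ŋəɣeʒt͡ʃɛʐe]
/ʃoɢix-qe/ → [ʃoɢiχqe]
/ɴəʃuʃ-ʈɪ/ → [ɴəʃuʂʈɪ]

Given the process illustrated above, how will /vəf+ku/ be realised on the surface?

[vəxku]

The data show regressive place assimilation: /v/ → [ʒ] before /t͡ʃ/; /x/ → [χ] before /q/; /ʃ/ → [ʂ] before /ʈ/. In each pair only place changes, matching the following consonant, while manner and voice stay constant.
The rule targets /f/ (voiceless labiodental fricative), which sits before the trigger /k/ (velar).
The voiceless velar fricative is [x], so /f/ → [x].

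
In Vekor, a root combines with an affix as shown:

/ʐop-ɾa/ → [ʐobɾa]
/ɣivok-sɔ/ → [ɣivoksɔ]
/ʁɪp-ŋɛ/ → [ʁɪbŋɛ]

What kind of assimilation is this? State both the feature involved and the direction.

regressive voicing assimilation

Comparing underlying and surface forms, /p/ → [b] is the alternation; the neighbouring /ɾ/ is constant.
The change voiceless → voiced matches the voicing of the following /ɾ/, identifying this as voicing assimilation.
Place and manner are unchanged, so the assimilation is partial, not total.
The same holds elsewhere in the data: /p/ → [b] before /ŋ/ (voiceless → voiced, matching voiced) — only voicing changes, and always toward the following segment.
Nothing changes in [ɣivoksɔ]: there the adjacent consonants already agree in voicing (/k/ and /s/ are both voiceless), so this form is consistent with the same rule.
The trigger is the following segment, so the direction is regressive (anticipatory).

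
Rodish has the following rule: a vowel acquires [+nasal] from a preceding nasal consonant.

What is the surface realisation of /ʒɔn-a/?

[ʒɔnã]

The vowel /a/ is adjacent to the preceding nasal /n/, so it acquires [+nasal] and surfaces as [ã].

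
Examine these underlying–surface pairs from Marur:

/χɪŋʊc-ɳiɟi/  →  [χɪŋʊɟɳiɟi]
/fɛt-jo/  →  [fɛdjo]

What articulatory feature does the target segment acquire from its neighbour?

voicing

The segment that alternates is /c/, which surfaces as [ɟ] when adjacent to /ɳ/.
The change voiceless → voiced matches the voicing of the following /ɳ/, identifying this as voicing assimilation.
The other alternating form patterns the same way: /t/ → [d] before /j/ (voiceless → voiced, matching voiced) — only voicing changes, and always toward the following segment.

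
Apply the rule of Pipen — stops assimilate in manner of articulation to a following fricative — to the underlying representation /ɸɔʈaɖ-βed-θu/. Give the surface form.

/ɖ/ is a voiced retroflex stop. The following trigger /β/ is a fricative, so /ɖ/ must become a fricative as well.
The voiced retroflex fricative is [ʐ], so /ɖ/ → [ʐ].
The same rule applies at the second boundary: /d/ → [z] next to /θ/.

[ɸɔʈaʐβezθu]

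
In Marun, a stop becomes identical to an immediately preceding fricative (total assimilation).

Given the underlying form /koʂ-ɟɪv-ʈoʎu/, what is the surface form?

/ɟ/ is the segment targeted by the rule; it sits immediately after /ʂ/, so it assimilates completely and surfaces as [ʂ].
At the second juncture, /ʈ/ likewise becomes [v] adjacent to /v/.

[koʂʂɪvvoʎu]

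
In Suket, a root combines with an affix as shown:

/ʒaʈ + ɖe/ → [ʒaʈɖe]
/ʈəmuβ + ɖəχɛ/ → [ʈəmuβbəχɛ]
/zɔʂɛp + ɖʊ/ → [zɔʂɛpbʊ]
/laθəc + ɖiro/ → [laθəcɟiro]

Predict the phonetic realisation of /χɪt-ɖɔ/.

The data show progressive place assimilation: /ɖ/ → [b] after /β/; /ɖ/ → [b] after /p/; /ɖ/ → [ɟ] after /c/. In each pair only place changes, matching the preceding consonant, while manner and voice stay constant.
No alternation appears in [ʒaʈɖe]: there the adjacent consonants already agree in place (/ɖ/ and /ʈ/ are both retroflex), so this form is consistent with the same rule.
The rule targets /ɖ/ (voiced retroflex stop), which sits after the trigger /t/ (alveolar).
A voiced alveolar stop is [d], so the surface segment is [d].

[χɪtdɔ]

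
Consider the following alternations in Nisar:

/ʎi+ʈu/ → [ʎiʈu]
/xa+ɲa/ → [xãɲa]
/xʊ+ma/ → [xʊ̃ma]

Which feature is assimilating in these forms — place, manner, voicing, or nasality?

The vowel /a/ surfaces as nasalised [ã] next to the following nasal /ɲ/ — it has acquired the [+nasal] feature of its neighbour.
The other form shows the same pattern: /ʊ/ → [ʊ̃] before /m/ — each time a vowel is nasalised next to a following nasal.
No change occurs in [ʎiʈu] because the vowel at the boundary is adjacent to an oral consonant, not a nasal (/i/ next to /ʈ/).

nasality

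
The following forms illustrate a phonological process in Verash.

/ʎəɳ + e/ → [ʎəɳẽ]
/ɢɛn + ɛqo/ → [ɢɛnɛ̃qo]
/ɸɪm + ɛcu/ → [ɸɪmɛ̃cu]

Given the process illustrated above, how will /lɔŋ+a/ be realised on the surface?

[lɔŋã]

The data show progressive nasality assimilation (vowel nasalisation): /e/ → [ẽ] after /ɳ/; /ɛ/ → [ɛ̃] after /n/; /ɛ/ → [ɛ̃] after /m/ — a vowel is nasalised by an immediately preceding nasal consonant.
The vowel /a/ is adjacent to the preceding nasal /ŋ/, so it acquires [+nasal] and surfaces as [ã].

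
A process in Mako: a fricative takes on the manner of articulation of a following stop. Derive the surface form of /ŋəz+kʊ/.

The rule targets /z/ (voiced alveolar fricative), which sits before the trigger /k/ (stop).
The voiced alveolar stop is [d], so /z/ → [d].

[ŋədkʊ]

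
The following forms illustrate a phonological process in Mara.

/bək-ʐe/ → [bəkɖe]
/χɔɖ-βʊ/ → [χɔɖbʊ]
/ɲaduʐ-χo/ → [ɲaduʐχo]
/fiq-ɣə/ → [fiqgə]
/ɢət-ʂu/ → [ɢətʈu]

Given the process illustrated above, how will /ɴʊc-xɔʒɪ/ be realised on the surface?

The data show progressive manner assimilation: /ʐ/ → [ɖ] after /k/; /β/ → [b] after /ɖ/; /ɣ/ → [g] after /q/; /ʂ/ → [ʈ] after /t/. In each pair only manner changes, matching the preceding consonant, while place and voice stay constant.
Nothing changes in [ɲaduʐχo]: there the adjacent consonants already agree in manner (/χ/ and /ʐ/ are both fricatives), so this form is consistent with the same rule.
The rule targets /x/ (voiceless velar fricative), which sits after the trigger /c/ (stop).
The voiceless velar stop is [k], so /x/ → [k].

[ɴʊckɔʒɪ]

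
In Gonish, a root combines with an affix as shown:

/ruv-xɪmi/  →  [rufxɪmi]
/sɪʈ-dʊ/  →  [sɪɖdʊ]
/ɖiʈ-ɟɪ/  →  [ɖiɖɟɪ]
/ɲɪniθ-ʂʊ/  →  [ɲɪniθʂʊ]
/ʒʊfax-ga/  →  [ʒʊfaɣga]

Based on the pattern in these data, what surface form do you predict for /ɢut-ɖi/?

The data show regressive voicing assimilation: /v/ → [f] before /x/; /ʈ/ → [ɖ] before /d/; /ʈ/ → [ɖ] before /ɟ/; /x/ → [ɣ] before /g/. In each pair only voicing changes, matching the following consonant, while place and manner stay constant.
Nothing changes in [ɲɪniθʂʊ]: there the adjacent consonants already agree in voicing (/θ/ and /ʂ/ are both voiceless), so this form is consistent with the same rule.
/t/ is a voiceless alveolar stop. The following trigger /ɖ/ is voiced, so /t/ must become voiced as well.
A voiced alveolar stop is [d], so the surface segment is [d].

[ɢudɖi]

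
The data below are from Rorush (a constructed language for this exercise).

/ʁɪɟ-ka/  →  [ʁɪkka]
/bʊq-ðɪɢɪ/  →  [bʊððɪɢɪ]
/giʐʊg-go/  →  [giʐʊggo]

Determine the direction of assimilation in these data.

Underlying /ɟ/ is realised as [k] next to /k/; /k/ itself does not change.
The output [k] is identical to the trigger /k/ — every feature (place, manner, voicing) has been copied — so this is total assimilation.
The remaining alternation confirms this: /q/ → [ð] before /ð/ — in each case the output is a copy of the following consonant.
In [giʐʊggo] the two consonants at the boundary are already identical (/g/ + /g/), so the rule applies vacuously and nothing changes.
The trigger is the following segment, so the direction is regressive (anticipatory).

regressive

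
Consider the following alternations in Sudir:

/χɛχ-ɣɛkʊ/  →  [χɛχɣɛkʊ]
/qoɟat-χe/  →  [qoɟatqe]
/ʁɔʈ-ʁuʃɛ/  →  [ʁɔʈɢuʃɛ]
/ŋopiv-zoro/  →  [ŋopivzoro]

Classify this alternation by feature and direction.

Comparing underlying and surface forms, /χ/ → [q] is the alternation; the neighbouring /t/ is constant.
/χ/ is a fricative while /t/ is a stop; the output [q] is a stop, matching the trigger — so the feature that spreads is manner.
Place and voice are unchanged, so the assimilation is partial, not total.
Checking the remaining alternation: /ʁ/ → [ɢ] after /ʈ/ (fricative → stop, matching a stop) — only manner changes, and always toward the preceding segment.
Nothing changes in [χɛχɣɛkʊ], [ŋopivzoro]: there the adjacent consonants already agree in manner (/ɣ/ and /χ/ are both fricatives; /z/ and /v/ are both fricatives), so these forms are consistent with the same rule.
The trigger is the preceding segment, so the direction is progressive (perseverative).

progressive manner assimilation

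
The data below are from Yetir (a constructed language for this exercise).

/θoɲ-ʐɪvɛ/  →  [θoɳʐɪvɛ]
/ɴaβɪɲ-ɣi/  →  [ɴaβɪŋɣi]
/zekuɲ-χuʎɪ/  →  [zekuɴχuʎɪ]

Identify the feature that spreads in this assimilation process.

place

Comparing underlying and surface forms, /ɲ/ → [ɳ] is the alternation; the neighbouring /ʐ/ is constant.
/ɲ/ is palatal while /ʐ/ is retroflex; the output [ɳ] is retroflex, matching the trigger — so the feature that spreads is place.
The other alternating forms pattern the same way: /ɲ/ → [ŋ] before /ɣ/ (palatal → velar, matching velar); /ɲ/ → [ɴ] before /χ/ (palatal → uvular, matching uvular) — only place changes, and always toward the following segment.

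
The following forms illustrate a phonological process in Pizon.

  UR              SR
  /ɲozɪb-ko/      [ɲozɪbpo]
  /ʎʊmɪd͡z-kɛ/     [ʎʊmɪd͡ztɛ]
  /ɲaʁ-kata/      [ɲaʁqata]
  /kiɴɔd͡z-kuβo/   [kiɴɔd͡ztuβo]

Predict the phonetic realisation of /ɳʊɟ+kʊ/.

[ɳʊɟcʊ]

The data show progressive place assimilation: /k/ → [p] after /b/; /k/ → [t] after /d͡z/; /k/ → [q] after /ʁ/. In each pair only place changes, matching the preceding consonant, while manner and voice stay constant.
The rule targets /k/ (voiceless velar stop), which sits after the trigger /ɟ/ (palatal).
The voiceless palatal stop is [c], so /k/ → [c].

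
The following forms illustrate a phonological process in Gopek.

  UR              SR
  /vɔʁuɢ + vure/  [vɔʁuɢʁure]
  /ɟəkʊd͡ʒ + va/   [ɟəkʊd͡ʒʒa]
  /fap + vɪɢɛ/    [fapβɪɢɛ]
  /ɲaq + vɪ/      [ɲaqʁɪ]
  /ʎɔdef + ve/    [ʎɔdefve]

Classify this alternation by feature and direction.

progressive place assimilation

Underlying /v/ is realised as [ʁ] next to /ɢ/; /ɢ/ itself does not change.
/v/ is labiodental while /ɢ/ is uvular; the output [ʁ] is uvular, matching the trigger — so the feature that spreads is place.
Manner and voice are unchanged, so the assimilation is partial, not total.
The other alternating forms pattern the same way: /v/ → [ʒ] after /d͡ʒ/ (labiodental → postalveolar, matching postalveolar); /v/ → [β] after /p/ (labiodental → bilabial, matching bilabial); /v/ → [ʁ] after /q/ (labiodental → uvular, matching uvular) — only place changes, and always toward the preceding segment.
No alternation appears in [ʎɔdefve]: there the adjacent consonants already agree in place (/v/ and /f/ are both labiodental), so this form is consistent with the same rule.
Since the segment that changes follows the conditioning segment, the assimilation is progressive.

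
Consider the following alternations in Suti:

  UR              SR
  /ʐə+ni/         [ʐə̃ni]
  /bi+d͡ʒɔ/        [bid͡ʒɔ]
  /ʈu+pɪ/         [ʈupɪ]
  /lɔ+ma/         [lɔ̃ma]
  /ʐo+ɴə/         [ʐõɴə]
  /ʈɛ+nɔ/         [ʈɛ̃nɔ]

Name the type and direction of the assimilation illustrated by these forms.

The vowel /ə/ surfaces as nasalised [ə̃] next to the following nasal /n/ — it has acquired the [+nasal] feature of its neighbour.
Likewise in the remaining data: /ɔ/ → [ɔ̃] before /m/; /o/ → [õ] before /ɴ/; /ɛ/ → [ɛ̃] before /n/ — each time a vowel is nasalised next to a following nasal.
No change occurs in [bid͡ʒɔ], [ʈupɪ] because the vowel at the boundary is adjacent to an oral consonant, not a nasal (/i/ next to /d͡ʒ/; /u/ next to /p/).
Because the conditioning nasal is to the right of the vowel that changes, the process is regressive (anticipatory).

regressive nasality assimilation (vowel nasalisation)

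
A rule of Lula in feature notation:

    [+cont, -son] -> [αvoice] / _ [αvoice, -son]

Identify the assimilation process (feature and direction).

regressive voicing assimilation

The rule copies [voice] from the environment onto the target, so the assimilating feature is voicing.
The conditioning segment sits to the right of the focus bar, meaning the trigger follows the segment that changes — regressive assimilation.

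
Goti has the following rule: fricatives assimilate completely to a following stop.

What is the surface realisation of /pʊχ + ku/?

[pʊkku]

/χ/ is the segment targeted by the rule; it sits immediately before /k/, so it assimilates completely and surfaces as [k].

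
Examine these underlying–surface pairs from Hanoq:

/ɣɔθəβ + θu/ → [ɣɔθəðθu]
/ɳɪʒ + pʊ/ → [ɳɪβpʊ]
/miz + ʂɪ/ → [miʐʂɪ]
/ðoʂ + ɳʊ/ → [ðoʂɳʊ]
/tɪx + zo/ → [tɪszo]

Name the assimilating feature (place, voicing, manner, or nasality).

The segment that alternates is /β/, which surfaces as [ð] when adjacent to /θ/.
/β/ is bilabial while /θ/ is dental; the output [ð] is dental, matching the trigger — so the feature that spreads is place.
The same holds elsewhere in the data: /ʒ/ → [β] before /p/ (postalveolar → bilabial, matching bilabial); /z/ → [ʐ] before /ʂ/ (alveolar → retroflex, matching retroflex); /x/ → [s] before /z/ (velar → alveolar, matching alveolar) — only place changes, and always toward the following segment.
No alternation appears in [ðoʂɳʊ]: there the adjacent consonants already agree in place (/ʂ/ and /ɳ/ are both retroflex), so this form is consistent with the same rule.

place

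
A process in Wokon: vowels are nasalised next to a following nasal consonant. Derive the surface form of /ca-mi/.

[cãmi]

/a/ sits next to the nasal /m/ and is therefore nasalised to [ã].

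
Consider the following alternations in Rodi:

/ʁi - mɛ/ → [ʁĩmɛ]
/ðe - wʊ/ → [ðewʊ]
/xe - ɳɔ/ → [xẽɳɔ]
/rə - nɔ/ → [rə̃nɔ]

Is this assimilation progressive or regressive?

regressive

The vowel /i/ surfaces as nasalised [ĩ] next to the following nasal /m/ — it has acquired the [+nasal] feature of its neighbour.
Likewise in the remaining data: /e/ → [ẽ] before /ɳ/; /ə/ → [ə̃] before /n/ — each time a vowel is nasalised next to a following nasal.
No change occurs in [ðewʊ] because the vowel at the boundary is adjacent to an oral consonant, not a nasal (/e/ next to /w/).
Because the conditioning nasal is to the right of the vowel that changes, the process is regressive (anticipatory).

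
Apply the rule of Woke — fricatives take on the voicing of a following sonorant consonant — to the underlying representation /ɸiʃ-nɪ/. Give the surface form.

[ɸiʒnɪ]

The rule targets /ʃ/ (voiceless postalveolar fricative), which sits before the trigger /n/ (voiced).
Changing only its voicing to voiced gives [ʒ] — the voiced postalveolar fricative.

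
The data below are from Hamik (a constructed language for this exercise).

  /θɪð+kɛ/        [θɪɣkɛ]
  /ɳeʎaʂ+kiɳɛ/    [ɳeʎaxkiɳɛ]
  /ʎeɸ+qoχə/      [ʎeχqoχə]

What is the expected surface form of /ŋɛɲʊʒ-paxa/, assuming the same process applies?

The data show regressive place assimilation: /ð/ → [ɣ] before /k/; /ʂ/ → [x] before /k/; /ɸ/ → [χ] before /q/. In each pair only place changes, matching the following consonant, while manner and voice stay constant.
The rule targets /ʒ/ (voiced postalveolar fricative), which sits before the trigger /p/ (bilabial).
Changing only its place to bilabial gives [β] — the voiced bilabial fricative.

[ŋɛɲʊβpaxa]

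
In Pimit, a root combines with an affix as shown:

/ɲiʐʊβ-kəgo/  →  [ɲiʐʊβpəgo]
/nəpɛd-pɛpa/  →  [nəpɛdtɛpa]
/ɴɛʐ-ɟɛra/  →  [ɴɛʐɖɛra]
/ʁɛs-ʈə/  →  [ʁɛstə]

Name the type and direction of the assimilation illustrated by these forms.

Comparing underlying and surface forms, /k/ → [p] is the alternation; the neighbouring /β/ is constant.
The change velar → bilabial matches the place of the preceding /β/, identifying this as place assimilation.
Manner and voice are unchanged, so the assimilation is partial, not total.
The same holds elsewhere in the data: /p/ → [t] after /d/ (bilabial → alveolar, matching alveolar); /ɟ/ → [ɖ] after /ʐ/ (palatal → retroflex, matching retroflex); /ʈ/ → [t] after /s/ (retroflex → alveolar, matching alveolar) — only place changes, and always toward the preceding segment.
Since the segment that changes follows the conditioning segment, the assimilation is progressive.

progressive place assimilation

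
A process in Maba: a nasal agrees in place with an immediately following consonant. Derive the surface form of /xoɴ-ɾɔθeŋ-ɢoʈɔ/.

[xonɾɔθeɴɢoʈɔ]

/ɴ/ is a voiced uvular nasal. The following trigger /ɾ/ is alveolar, so /ɴ/ must become alveolar as well.
Changing only its place to alveolar gives [n] — the voiced alveolar nasal.
The same rule applies at the second boundary: /ŋ/ → [ɴ] next to /ɢ/.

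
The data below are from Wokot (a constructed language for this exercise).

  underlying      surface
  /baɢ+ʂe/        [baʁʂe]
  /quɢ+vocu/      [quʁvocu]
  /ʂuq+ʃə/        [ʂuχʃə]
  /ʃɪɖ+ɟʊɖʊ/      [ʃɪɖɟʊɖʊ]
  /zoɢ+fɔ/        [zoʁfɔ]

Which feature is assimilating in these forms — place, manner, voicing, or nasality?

manner

Underlying /ɢ/ is realised as [ʁ] next to /ʂ/; /ʂ/ itself does not change.
/ɢ/ is a stop while /ʂ/ is a fricative; the output [ʁ] is a fricative, matching the trigger — so the feature that spreads is manner.
The same holds elsewhere in the data: /ɢ/ → [ʁ] before /v/ (stop → fricative, matching a fricative); /q/ → [χ] before /ʃ/ (stop → fricative, matching a fricative); /ɢ/ → [ʁ] before /f/ (stop → fricative, matching a fricative) — only manner changes, and always toward the following segment.
Nothing changes in [ʃɪɖɟʊɖʊ]: there the adjacent consonants already agree in manner (/ɖ/ and /ɟ/ are both stops), so this form is consistent with the same rule.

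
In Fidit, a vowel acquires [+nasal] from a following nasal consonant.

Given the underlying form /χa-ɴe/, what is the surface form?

The vowel /a/ is adjacent to the following nasal /ɴ/, so it acquires [+nasal] and surfaces as [ã].

[χãɴe]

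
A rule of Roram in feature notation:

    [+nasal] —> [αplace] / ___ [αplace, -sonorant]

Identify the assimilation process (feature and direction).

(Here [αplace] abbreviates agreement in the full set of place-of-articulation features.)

The shared variable α links the value of the place features (abbreviated [place]) on the target to the same value on the neighbouring segment, so place is the feature that assimilates.
Since the environment is written after the underscore, the trigger follows the target; the direction is regressive.

regressive place assimilation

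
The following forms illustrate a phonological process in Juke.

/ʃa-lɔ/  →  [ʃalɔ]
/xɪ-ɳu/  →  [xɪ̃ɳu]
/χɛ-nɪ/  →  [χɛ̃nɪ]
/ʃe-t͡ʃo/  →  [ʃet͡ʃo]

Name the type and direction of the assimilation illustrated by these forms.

regressive nasality assimilation (vowel nasalisation)

The vowel /ɪ/ surfaces as nasalised [ɪ̃] next to the following nasal /ɳ/ — it has acquired the [+nasal] feature of its neighbour.
Likewise in the remaining data: /ɛ/ → [ɛ̃] before /n/ — each time a vowel is nasalised next to a following nasal.
No change occurs in [ʃalɔ], [ʃet͡ʃo] because the vowel at the boundary is adjacent to an oral consonant, not a nasal (/a/ next to /l/; /e/ next to /t͡ʃ/).
Because the conditioning nasal is to the right of the vowel that changes, the process is regressive (anticipatory).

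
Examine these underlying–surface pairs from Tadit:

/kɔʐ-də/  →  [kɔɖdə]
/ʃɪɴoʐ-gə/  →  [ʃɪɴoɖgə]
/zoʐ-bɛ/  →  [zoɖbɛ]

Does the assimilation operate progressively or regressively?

regressive

Comparing underlying and surface forms, /ʐ/ → [ɖ] is the alternation; the neighbouring /d/ is constant.
The change fricative → stop matches the manner of the following /d/, identifying this as manner assimilation.
The other alternating forms pattern the same way: /ʐ/ → [ɖ] before /g/ (fricative → stop, matching a stop); /ʐ/ → [ɖ] before /b/ (fricative → stop, matching a stop) — only manner changes, and always toward the following segment.
Since the segment that changes precedes the conditioning segment, the assimilation is regressive.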